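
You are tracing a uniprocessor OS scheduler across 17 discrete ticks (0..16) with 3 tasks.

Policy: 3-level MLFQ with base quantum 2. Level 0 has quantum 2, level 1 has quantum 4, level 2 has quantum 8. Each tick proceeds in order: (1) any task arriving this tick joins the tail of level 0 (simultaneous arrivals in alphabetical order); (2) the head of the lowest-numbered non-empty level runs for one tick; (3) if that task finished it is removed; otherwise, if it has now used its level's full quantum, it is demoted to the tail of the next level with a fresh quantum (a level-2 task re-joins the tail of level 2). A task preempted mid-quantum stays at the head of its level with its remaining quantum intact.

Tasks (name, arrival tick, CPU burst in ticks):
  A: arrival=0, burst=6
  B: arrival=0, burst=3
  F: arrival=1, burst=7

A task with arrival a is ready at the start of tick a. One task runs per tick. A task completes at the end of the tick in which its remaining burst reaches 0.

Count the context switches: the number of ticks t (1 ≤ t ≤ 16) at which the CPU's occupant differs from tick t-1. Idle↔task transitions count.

context switches = 6

t=0: L0/L1/L2 = AB/-/- → run A
t=1: L0/L1/L2 = ABF/-/- → run A
t=2: L0/L1/L2 = BF/A/- → run B
t=3: L0/L1/L2 = BF/A/- → run B
t=4: L0/L1/L2 = F/AB/- → run F
t=5: L0/L1/L2 = F/AB/- → run F
t=6: L0/L1/L2 = -/ABF/- → run A
t=7: L0/L1/L2 = -/ABF/- → run A
t=8: L0/L1/L2 = -/ABF/- → run A
t=9: L0/L1/L2 = -/ABF/- → run A
t=10: L0/L1/L2 = -/BF/- → run B
t=11: L0/L1/L2 = -/F/- → run F
t=12: L0/L1/L2 = -/F/- → run F
t=13: L0/L1/L2 = -/F/- → run F
t=14: L0/L1/L2 = -/F/- → run F
t=15: L0/L1/L2 = -/-/F → run F
t=16: (idle)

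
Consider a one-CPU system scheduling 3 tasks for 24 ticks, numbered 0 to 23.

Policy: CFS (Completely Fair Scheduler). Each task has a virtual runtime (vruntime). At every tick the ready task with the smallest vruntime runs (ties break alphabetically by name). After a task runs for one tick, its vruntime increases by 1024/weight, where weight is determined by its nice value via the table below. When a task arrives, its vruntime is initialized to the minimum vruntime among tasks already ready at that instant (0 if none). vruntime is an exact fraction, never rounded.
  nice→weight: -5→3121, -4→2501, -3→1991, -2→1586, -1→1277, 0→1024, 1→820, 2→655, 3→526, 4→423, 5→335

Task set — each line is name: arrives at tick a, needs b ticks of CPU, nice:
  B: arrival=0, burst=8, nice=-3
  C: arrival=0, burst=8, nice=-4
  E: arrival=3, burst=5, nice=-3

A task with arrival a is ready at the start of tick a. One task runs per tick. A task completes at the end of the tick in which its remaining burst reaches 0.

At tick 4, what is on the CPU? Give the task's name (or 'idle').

running at tick 4 = E

t=0: vr[B=0 C=0] → run B
t=1: vr[B=1024/1991 C=0] → run C
t=2: vr[B=1024/1991 C=1024/2501] → run C
t=3: vr[B=1024/1991 C=2048/2501 E=1024/1991] → run B
t=4: vr[B=2048/1991 C=2048/2501 E=1024/1991] → run E
t=5: vr[B=2048/1991 C=2048/2501 E=2048/1991] → run C
t=6: vr[B=2048/1991 C=3072/2501 E=2048/1991] → run B
t=7: vr[B=3072/1991 C=3072/2501 E=2048/1991] → run E
t=8: vr[B=3072/1991 C=3072/2501 E=3072/1991] → run C
t=9: vr[B=3072/1991 C=4096/2501 E=3072/1991] → run B
t=10: vr[B=4096/1991 C=4096/2501 E=3072/1991] → run E
t=11: vr[B=4096/1991 C=4096/2501 E=4096/1991] → run C
t=12: vr[B=4096/1991 C=5120/2501 E=4096/1991] → run C
t=13: vr[B=4096/1991 C=6144/2501 E=4096/1991] → run B
t=14: vr[B=5120/1991 C=6144/2501 E=4096/1991] → run E
t=15: vr[B=5120/1991 C=6144/2501 E=5120/1991] → run C
t=16: vr[B=5120/1991 C=7168/2501 E=5120/1991] → run B
t=17: vr[B=6144/1991 C=7168/2501 E=5120/1991] → run E
t=18: vr[B=6144/1991 C=7168/2501] → run C
t=19: vr[B=6144/1991] → run B
t=20: vr[B=7168/1991] → run B
t=21: (idle)
t=22: (idle)
t=23: (idle)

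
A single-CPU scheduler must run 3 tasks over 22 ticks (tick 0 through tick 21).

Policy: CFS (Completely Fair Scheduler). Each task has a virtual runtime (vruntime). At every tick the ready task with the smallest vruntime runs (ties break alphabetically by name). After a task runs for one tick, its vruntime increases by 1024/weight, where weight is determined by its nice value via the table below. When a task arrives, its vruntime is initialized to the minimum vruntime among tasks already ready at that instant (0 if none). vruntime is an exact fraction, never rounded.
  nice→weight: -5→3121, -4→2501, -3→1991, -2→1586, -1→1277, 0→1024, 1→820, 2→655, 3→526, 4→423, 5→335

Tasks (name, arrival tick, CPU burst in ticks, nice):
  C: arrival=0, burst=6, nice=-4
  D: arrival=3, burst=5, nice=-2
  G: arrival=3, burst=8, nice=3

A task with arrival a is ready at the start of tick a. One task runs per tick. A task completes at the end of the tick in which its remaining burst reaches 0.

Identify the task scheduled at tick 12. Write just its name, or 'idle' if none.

t=0: vr[C=0] → run C
t=1: vr[C=1024/2501] → run C
t=2: vr[C=2048/2501] → run C
t=3: vr[C=3072/2501 D=3072/2501 G=3072/2501] → run C
t=4: vr[C=4096/2501 D=3072/2501 G=3072/2501] → run D
t=5: vr[C=4096/2501 D=60928/32513 G=3072/2501] → run G
t=6: vr[C=4096/2501 D=60928/32513 G=2088448/657763] → run C
t=7: vr[C=5120/2501 D=60928/32513 G=2088448/657763] → run D
t=8: vr[C=5120/2501 D=81920/32513 G=2088448/657763] → run C
t=9: vr[D=81920/32513 G=2088448/657763] → run D
t=10: vr[D=102912/32513 G=2088448/657763] → run D
t=11: vr[D=123904/32513 G=2088448/657763] → run G
t=12: vr[D=123904/32513 G=3368960/657763] → run D
t=13: vr[G=3368960/657763] → run G
t=14: vr[G=4649472/657763] → run G
t=15: vr[G=5929984/657763] → run G
t=16: vr[G=7210496/657763] → run G
t=17: vr[G=8491008/657763] → run G
t=18: vr[G=9771520/657763] → run G
t=19: (idle)
t=20: (idle)
t=21: (idle)

running at tick 12 = D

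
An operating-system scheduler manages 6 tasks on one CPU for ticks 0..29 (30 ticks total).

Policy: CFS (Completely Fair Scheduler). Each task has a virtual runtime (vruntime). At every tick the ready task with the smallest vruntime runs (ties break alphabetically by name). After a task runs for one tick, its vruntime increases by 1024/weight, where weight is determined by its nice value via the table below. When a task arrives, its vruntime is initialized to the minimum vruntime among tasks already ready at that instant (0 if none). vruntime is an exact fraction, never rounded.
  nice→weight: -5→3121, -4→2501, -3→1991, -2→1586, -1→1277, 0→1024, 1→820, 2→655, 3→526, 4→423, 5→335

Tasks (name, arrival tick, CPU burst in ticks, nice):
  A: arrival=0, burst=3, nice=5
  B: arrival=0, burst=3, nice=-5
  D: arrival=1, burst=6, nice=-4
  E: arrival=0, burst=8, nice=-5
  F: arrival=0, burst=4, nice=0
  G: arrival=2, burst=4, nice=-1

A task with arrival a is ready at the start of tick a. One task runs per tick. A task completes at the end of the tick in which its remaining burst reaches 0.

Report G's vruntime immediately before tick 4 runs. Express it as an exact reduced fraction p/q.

t=0: vr[A=0 B=0 E=0 F=0] → run A
t=1: vr[A=1024/335 B=0 D=0 E=0 F=0] → run B
t=2: vr[A=1024/335 B=1024/3121 D=0 E=0 F=0 G=0] → run D
t=3: vr[A=1024/335 B=1024/3121 D=1024/2501 E=0 F=0 G=0] → run E
t=4: vr[A=1024/335 B=1024/3121 D=1024/2501 E=1024/3121 F=0 G=0] → run F
t=5: vr[A=1024/335 B=1024/3121 D=1024/2501 E=1024/3121 F=1 G=0] → run G
t=6: vr[A=1024/335 B=1024/3121 D=1024/2501 E=1024/3121 F=1 G=1024/1277] → run B
t=7: vr[A=1024/335 B=2048/3121 D=1024/2501 E=1024/3121 F=1 G=1024/1277] → run E
t=8: vr[A=1024/335 B=2048/3121 D=1024/2501 E=2048/3121 F=1 G=1024/1277] → run D
t=9: vr[A=1024/335 B=2048/3121 D=2048/2501 E=2048/3121 F=1 G=1024/1277] → run B
t=10: vr[A=1024/335 D=2048/2501 E=2048/3121 F=1 G=1024/1277] → run E
t=11: vr[A=1024/335 D=2048/2501 E=3072/3121 F=1 G=1024/1277] → run G
t=12: vr[A=1024/335 D=2048/2501 E=3072/3121 F=1 G=2048/1277] → run D
t=13: vr[A=1024/335 D=3072/2501 E=3072/3121 F=1 G=2048/1277] → run E
t=14: vr[A=1024/335 D=3072/2501 E=4096/3121 F=1 G=2048/1277] → run F
t=15: vr[A=1024/335 D=3072/2501 E=4096/3121 F=2 G=2048/1277] → run D
t=16: vr[A=1024/335 D=4096/2501 E=4096/3121 F=2 G=2048/1277] → run E
t=17: vr[A=1024/335 D=4096/2501 E=5120/3121 F=2 G=2048/1277] → run G
t=18: vr[A=1024/335 D=4096/2501 E=5120/3121 F=2 G=3072/1277] → run D
t=19: vr[A=1024/335 D=5120/2501 E=5120/3121 F=2 G=3072/1277] → run E
t=20: vr[A=1024/335 D=5120/2501 E=6144/3121 F=2 G=3072/1277] → run E
t=21: vr[A=1024/335 D=5120/2501 E=7168/3121 F=2 G=3072/1277] → run F
t=22: vr[A=1024/335 D=5120/2501 E=7168/3121 F=3 G=3072/1277] → run D
t=23: vr[A=1024/335 E=7168/3121 F=3 G=3072/1277] → run E
t=24: vr[A=1024/335 F=3 G=3072/1277] → run G
t=25: vr[A=1024/335 F=3] → run F
t=26: vr[A=1024/335] → run A
t=27: vr[A=2048/335] → run A
t=28: (idle)
t=29: (idle)

vruntime(G, start of tick 4) = 0/1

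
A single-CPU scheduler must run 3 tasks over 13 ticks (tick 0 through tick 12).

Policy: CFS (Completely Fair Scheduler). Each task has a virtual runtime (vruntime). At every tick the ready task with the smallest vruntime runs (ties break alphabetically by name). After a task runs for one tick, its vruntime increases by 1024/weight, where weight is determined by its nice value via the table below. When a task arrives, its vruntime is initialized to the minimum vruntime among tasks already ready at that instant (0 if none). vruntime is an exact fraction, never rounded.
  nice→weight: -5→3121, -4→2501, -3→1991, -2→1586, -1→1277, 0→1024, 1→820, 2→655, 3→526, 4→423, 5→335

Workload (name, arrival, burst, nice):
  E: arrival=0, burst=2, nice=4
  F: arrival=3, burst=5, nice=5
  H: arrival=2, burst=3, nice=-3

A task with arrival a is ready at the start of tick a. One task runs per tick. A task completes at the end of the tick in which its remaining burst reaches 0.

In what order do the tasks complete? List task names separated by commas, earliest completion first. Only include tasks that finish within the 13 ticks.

completion order = E, H, F

t=0: vr[E=0] → run E
t=1: vr[E=1024/423] → run E
t=2: vr[H=0] → run H
t=3: vr[F=1024/1991 H=1024/1991] → run F
t=4: vr[F=2381824/666985 H=1024/1991] → run H
t=5: vr[F=2381824/666985 H=2048/1991] → run H
t=6: vr[F=2381824/666985] → run F
t=7: vr[F=4420608/666985] → run F
t=8: vr[F=6459392/666985] → run F
t=9: vr[F=8498176/666985] → run F
t=10: (idle)
t=11: (idle)
t=12: (idle)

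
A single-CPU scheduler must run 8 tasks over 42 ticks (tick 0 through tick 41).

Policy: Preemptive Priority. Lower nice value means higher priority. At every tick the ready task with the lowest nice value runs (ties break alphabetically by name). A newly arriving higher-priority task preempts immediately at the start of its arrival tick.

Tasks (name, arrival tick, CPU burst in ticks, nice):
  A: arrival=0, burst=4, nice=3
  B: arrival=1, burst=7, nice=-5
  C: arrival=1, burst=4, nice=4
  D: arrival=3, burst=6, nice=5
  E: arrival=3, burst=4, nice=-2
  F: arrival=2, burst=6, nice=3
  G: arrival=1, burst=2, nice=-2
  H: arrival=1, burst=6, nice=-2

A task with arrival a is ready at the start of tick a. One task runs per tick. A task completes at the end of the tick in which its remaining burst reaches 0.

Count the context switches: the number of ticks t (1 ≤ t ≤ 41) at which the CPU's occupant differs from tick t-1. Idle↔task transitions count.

t=0: ready={A} → run A
t=1: ready={A,B,C,G,H} → run B
t=2: ready={A,B,C,F,G,H} → run B
t=3: ready={A,B,C,D,E,F,G,H} → run B
t=4: ready={A,B,C,D,E,F,G,H} → run B
t=5: ready={A,B,C,D,E,F,G,H} → run B
t=6: ready={A,B,C,D,E,F,G,H} → run B
t=7: ready={A,B,C,D,E,F,G,H} → run B
t=8: ready={A,C,D,E,F,G,H} → run E
t=9: ready={A,C,D,E,F,G,H} → run E
t=10: ready={A,C,D,E,F,G,H} → run E
t=11: ready={A,C,D,E,F,G,H} → run E
t=12: ready={A,C,D,F,G,H} → run G
t=13: ready={A,C,D,F,G,H} → run G
t=14: ready={A,C,D,F,H} → run H
t=15: ready={A,C,D,F,H} → run H
t=16: ready={A,C,D,F,H} → run H
t=17: ready={A,C,D,F,H} → run H
t=18: ready={A,C,D,F,H} → run H
t=19: ready={A,C,D,F,H} → run H
t=20: ready={A,C,D,F} → run A
t=21: ready={A,C,D,F} → run A
t=22: ready={A,C,D,F} → run A
t=23: ready={C,D,F} → run F
t=24: ready={C,D,F} → run F
t=25: ready={C,D,F} → run F
t=26: ready={C,D,F} → run F
t=27: ready={C,D,F} → run F
t=28: ready={C,D,F} → run F
t=29: ready={C,D} → run C
t=30: ready={C,D} → run C
t=31: ready={C,D} → run C
t=32: ready={C,D} → run C
t=33: ready={D} → run D
t=34: ready={D} → run D
t=35: ready={D} → run D
t=36: ready={D} → run D
t=37: ready={D} → run D
t=38: ready={D} → run D
t=39: (idle)
t=40: (idle)
t=41: (idle)

context switches = 9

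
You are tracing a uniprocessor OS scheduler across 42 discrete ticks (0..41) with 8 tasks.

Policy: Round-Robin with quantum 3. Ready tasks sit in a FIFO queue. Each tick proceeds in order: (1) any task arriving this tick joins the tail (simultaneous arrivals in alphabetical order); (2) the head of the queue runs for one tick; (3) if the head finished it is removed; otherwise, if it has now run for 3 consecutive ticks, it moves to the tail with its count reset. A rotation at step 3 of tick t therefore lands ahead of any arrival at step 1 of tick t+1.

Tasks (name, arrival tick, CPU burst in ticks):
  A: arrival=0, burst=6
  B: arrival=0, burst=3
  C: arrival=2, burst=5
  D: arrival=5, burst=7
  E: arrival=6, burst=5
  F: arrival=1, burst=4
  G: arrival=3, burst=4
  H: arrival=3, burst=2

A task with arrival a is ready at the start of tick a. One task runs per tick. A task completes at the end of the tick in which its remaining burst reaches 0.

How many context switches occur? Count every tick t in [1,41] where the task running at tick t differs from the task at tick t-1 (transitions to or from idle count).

context switches = 15

t=0: queue=[A,B] q_used=0 → run A
t=1: queue=[A,B,F] q_used=1 → run A
t=2: queue=[A,B,F,C] q_used=2 → run A
t=3: queue=[B,F,C,A,G,H] q_used=0 → run B
t=4: queue=[B,F,C,A,G,H] q_used=1 → run B
t=5: queue=[B,F,C,A,G,H,D] q_used=2 → run B
t=6: queue=[F,C,A,G,H,D,E] q_used=0 → run F
t=7: queue=[F,C,A,G,H,D,E] q_used=1 → run F
t=8: queue=[F,C,A,G,H,D,E] q_used=2 → run F
t=9: queue=[C,A,G,H,D,E,F] q_used=0 → run C
t=10: queue=[C,A,G,H,D,E,F] q_used=1 → run C
t=11: queue=[C,A,G,H,D,E,F] q_used=2 → run C
t=12: queue=[A,G,H,D,E,F,C] q_used=0 → run A
t=13: queue=[A,G,H,D,E,F,C] q_used=1 → run A
t=14: queue=[A,G,H,D,E,F,C] q_used=2 → run A
t=15: queue=[G,H,D,E,F,C] q_used=0 → run G
t=16: queue=[G,H,D,E,F,C] q_used=1 → run G
t=17: queue=[G,H,D,E,F,C] q_used=2 → run G
t=18: queue=[H,D,E,F,C,G] q_used=0 → run H
t=19: queue=[H,D,E,F,C,G] q_used=1 → run H
t=20: queue=[D,E,F,C,G] q_used=0 → run D
t=21: queue=[D,E,F,C,G] q_used=1 → run D
t=22: queue=[D,E,F,C,G] q_used=2 → run D
t=23: queue=[E,F,C,G,D] q_used=0 → run E
t=24: queue=[E,F,C,G,D] q_used=1 → run E
t=25: queue=[E,F,C,G,D] q_used=2 → run E
t=26: queue=[F,C,G,D,E] q_used=0 → run F
t=27: queue=[C,G,D,E] q_used=0 → run C
t=28: queue=[C,G,D,E] q_used=1 → run C
t=29: queue=[G,D,E] q_used=0 → run G
t=30: queue=[D,E] q_used=0 → run D
t=31: queue=[D,E] q_used=1 → run D
t=32: queue=[D,E] q_used=2 → run D
t=33: queue=[E,D] q_used=0 → run E
t=34: queue=[E,D] q_used=1 → run E
t=35: queue=[D] q_used=0 → run D
t=36: (idle)
t=37: (idle)
t=38: (idle)
t=39: (idle)
t=40: (idle)
t=41: (idle)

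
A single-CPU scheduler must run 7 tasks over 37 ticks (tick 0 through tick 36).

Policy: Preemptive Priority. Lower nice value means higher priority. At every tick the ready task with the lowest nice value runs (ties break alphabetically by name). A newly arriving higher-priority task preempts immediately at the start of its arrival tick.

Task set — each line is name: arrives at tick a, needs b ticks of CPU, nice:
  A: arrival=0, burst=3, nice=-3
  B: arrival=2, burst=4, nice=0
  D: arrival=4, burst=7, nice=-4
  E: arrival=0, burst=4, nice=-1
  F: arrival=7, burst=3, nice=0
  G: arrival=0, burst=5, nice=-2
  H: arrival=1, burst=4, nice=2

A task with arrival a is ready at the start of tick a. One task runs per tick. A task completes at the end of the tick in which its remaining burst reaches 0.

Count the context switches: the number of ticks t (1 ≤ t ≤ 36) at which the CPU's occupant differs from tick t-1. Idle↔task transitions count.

t=0: ready={A,E,G} → run A
t=1: ready={A,E,G,H} → run A
t=2: ready={A,B,E,G,H} → run A
t=3: ready={B,E,G,H} → run G
t=4: ready={B,D,E,G,H} → run D
t=5: ready={B,D,E,G,H} → run D
t=6: ready={B,D,E,G,H} → run D
t=7: ready={B,D,E,F,G,H} → run D
t=8: ready={B,D,E,F,G,H} → run D
t=9: ready={B,D,E,F,G,H} → run D
t=10: ready={B,D,E,F,G,H} → run D
t=11: ready={B,E,F,G,H} → run G
t=12: ready={B,E,F,G,H} → run G
t=13: ready={B,E,F,G,H} → run G
t=14: ready={B,E,F,G,H} → run G
t=15: ready={B,E,F,H} → run E
t=16: ready={B,E,F,H} → run E
t=17: ready={B,E,F,H} → run E
t=18: ready={B,E,F,H} → run E
t=19: ready={B,F,H} → run B
t=20: ready={B,F,H} → run B
t=21: ready={B,F,H} → run B
t=22: ready={B,F,H} → run B
t=23: ready={F,H} → run F
t=24: ready={F,H} → run F
t=25: ready={F,H} → run F
t=26: ready={H} → run H
t=27: ready={H} → run H
t=28: ready={H} → run H
t=29: ready={H} → run H
t=30: (idle)
t=31: (idle)
t=32: (idle)
t=33: (idle)
t=34: (idle)
t=35: (idle)
t=36: (idle)

context switches = 8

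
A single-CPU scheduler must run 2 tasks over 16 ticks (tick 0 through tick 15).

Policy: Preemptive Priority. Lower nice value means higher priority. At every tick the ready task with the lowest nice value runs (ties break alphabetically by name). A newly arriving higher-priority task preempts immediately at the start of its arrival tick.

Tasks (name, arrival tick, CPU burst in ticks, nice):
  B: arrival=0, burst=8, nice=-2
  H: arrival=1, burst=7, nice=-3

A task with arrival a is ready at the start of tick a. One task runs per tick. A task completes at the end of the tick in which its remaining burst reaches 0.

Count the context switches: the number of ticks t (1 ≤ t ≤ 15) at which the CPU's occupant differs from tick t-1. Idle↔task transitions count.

context switches = 3

t=0: ready={B} → run B
t=1: ready={B,H} → run H
t=2: ready={B,H} → run H
t=3: ready={B,H} → run H
t=4: ready={B,H} → run H
t=5: ready={B,H} → run H
t=6: ready={B,H} → run H
t=7: ready={B,H} → run H
t=8: ready={B} → run B
t=9: ready={B} → run B
t=10: ready={B} → run B
t=11: ready={B} → run B
t=12: ready={B} → run B
t=13: ready={B} → run B
t=14: ready={B} → run B
t=15: (idle)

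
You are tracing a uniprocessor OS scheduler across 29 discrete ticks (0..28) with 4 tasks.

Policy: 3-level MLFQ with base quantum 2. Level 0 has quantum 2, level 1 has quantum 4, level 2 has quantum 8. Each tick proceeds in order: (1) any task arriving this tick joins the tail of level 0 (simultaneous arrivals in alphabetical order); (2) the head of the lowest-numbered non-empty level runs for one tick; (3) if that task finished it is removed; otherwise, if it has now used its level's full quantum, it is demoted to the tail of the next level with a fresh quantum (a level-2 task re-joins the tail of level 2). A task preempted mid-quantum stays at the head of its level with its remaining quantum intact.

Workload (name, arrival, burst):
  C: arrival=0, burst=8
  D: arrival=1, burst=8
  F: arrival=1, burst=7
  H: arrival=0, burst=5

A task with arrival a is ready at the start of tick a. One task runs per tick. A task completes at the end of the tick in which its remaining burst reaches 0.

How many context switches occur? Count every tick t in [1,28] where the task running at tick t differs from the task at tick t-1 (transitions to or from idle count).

t=0: L0/L1/L2 = CH/-/- → run C
t=1: L0/L1/L2 = CHDF/-/- → run C
t=2: L0/L1/L2 = HDF/C/- → run H
t=3: L0/L1/L2 = HDF/C/- → run H
t=4: L0/L1/L2 = DF/CH/- → run D
t=5: L0/L1/L2 = DF/CH/- → run D
t=6: L0/L1/L2 = F/CHD/- → run F
t=7: L0/L1/L2 = F/CHD/- → run F
t=8: L0/L1/L2 = -/CHDF/- → run C
t=9: L0/L1/L2 = -/CHDF/- → run C
t=10: L0/L1/L2 = -/CHDF/- → run C
t=11: L0/L1/L2 = -/CHDF/- → run C
t=12: L0/L1/L2 = -/HDF/C → run H
t=13: L0/L1/L2 = -/HDF/C → run H
t=14: L0/L1/L2 = -/HDF/C → run H
t=15: L0/L1/L2 = -/DF/C → run D
t=16: L0/L1/L2 = -/DF/C → run D
t=17: L0/L1/L2 = -/DF/C → run D
t=18: L0/L1/L2 = -/DF/C → run D
t=19: L0/L1/L2 = -/F/CD → run F
t=20: L0/L1/L2 = -/F/CD → run F
t=21: L0/L1/L2 = -/F/CD → run F
t=22: L0/L1/L2 = -/F/CD → run F
t=23: L0/L1/L2 = -/-/CDF → run C
t=24: L0/L1/L2 = -/-/CDF → run C
t=25: L0/L1/L2 = -/-/DF → run D
t=26: L0/L1/L2 = -/-/DF → run D
t=27: L0/L1/L2 = -/-/F → run F
t=28: (idle)

context switches = 11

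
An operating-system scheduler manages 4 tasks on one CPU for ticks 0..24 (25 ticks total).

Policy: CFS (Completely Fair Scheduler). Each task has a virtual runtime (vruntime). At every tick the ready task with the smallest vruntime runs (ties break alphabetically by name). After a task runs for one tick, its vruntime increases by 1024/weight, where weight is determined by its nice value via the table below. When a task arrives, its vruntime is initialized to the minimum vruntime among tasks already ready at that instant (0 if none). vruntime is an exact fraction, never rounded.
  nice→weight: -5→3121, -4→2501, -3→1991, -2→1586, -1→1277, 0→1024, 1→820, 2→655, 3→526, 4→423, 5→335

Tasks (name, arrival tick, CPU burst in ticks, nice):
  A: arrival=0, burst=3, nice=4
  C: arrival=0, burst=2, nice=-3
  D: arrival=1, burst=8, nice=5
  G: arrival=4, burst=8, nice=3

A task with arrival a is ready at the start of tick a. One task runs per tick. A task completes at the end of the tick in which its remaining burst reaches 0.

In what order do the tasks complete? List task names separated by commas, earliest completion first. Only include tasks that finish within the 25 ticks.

completion order = C, A, G, D

t=0: vr[A=0 C=0] → run A
t=1: vr[A=1024/423 C=0 D=0] → run C
t=2: vr[A=1024/423 C=1024/1991 D=0] → run D
t=3: vr[A=1024/423 C=1024/1991 D=1024/335] → run C
t=4: vr[A=1024/423 D=1024/335 G=1024/423] → run A
t=5: vr[A=2048/423 D=1024/335 G=1024/423] → run G
t=6: vr[A=2048/423 D=1024/335 G=485888/111249] → run D
t=7: vr[A=2048/423 D=2048/335 G=485888/111249] → run G
t=8: vr[A=2048/423 D=2048/335 G=702464/111249] → run A
t=9: vr[D=2048/335 G=702464/111249] → run D
t=10: vr[D=3072/335 G=702464/111249] → run G
t=11: vr[D=3072/335 G=919040/111249] → run G
t=12: vr[D=3072/335 G=1135616/111249] → run D
t=13: vr[D=4096/335 G=1135616/111249] → run G
t=14: vr[D=4096/335 G=1352192/111249] → run G
t=15: vr[D=4096/335 G=1568768/111249] → run D
t=16: vr[D=1024/67 G=1568768/111249] → run G
t=17: vr[D=1024/67 G=1785344/111249] → run D
t=18: vr[D=6144/335 G=1785344/111249] → run G
t=19: vr[D=6144/335] → run D
t=20: vr[D=7168/335] → run D
t=21: (idle)
t=22: (idle)
t=23: (idle)
t=24: (idle)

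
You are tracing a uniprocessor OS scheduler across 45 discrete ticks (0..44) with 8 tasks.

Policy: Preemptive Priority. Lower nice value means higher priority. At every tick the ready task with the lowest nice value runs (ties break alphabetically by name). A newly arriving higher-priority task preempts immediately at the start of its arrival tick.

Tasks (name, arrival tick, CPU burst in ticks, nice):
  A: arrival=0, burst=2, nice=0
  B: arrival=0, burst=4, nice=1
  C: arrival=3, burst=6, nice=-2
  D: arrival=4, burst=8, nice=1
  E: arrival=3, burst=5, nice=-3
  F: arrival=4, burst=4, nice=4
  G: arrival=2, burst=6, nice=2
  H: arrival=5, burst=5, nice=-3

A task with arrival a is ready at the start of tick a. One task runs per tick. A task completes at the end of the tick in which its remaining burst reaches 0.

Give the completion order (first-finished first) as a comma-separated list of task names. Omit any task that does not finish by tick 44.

completion order = A, E, H, C, B, D, G, F

t=0: ready={A,B} → run A
t=1: ready={A,B} → run A
t=2: ready={B,G} → run B
t=3: ready={B,C,E,G} → run E
t=4: ready={B,C,D,E,F,G} → run E
t=5: ready={B,C,D,E,F,G,H} → run E
t=6: ready={B,C,D,E,F,G,H} → run E
t=7: ready={B,C,D,E,F,G,H} → run E
t=8: ready={B,C,D,F,G,H} → run H
t=9: ready={B,C,D,F,G,H} → run H
t=10: ready={B,C,D,F,G,H} → run H
t=11: ready={B,C,D,F,G,H} → run H
t=12: ready={B,C,D,F,G,H} → run H
t=13: ready={B,C,D,F,G} → run C
t=14: ready={B,C,D,F,G} → run C
t=15: ready={B,C,D,F,G} → run C
t=16: ready={B,C,D,F,G} → run C
t=17: ready={B,C,D,F,G} → run C
t=18: ready={B,C,D,F,G} → run C
t=19: ready={B,D,F,G} → run B
t=20: ready={B,D,F,G} → run B
t=21: ready={B,D,F,G} → run B
t=22: ready={D,F,G} → run D
t=23: ready={D,F,G} → run D
t=24: ready={D,F,G} → run D
t=25: ready={D,F,G} → run D
t=26: ready={D,F,G} → run D
t=27: ready={D,F,G} → run D
t=28: ready={D,F,G} → run D
t=29: ready={D,F,G} → run D
t=30: ready={F,G} → run G
t=31: ready={F,G} → run G
t=32: ready={F,G} → run G
t=33: ready={F,G} → run G
t=34: ready={F,G} → run G
t=35: ready={F,G} → run G
t=36: ready={F} → run F
t=37: ready={F} → run F
t=38: ready={F} → run F
t=39: ready={F} → run F
t=40: (idle)
t=41: (idle)
t=42: (idle)
t=43: (idle)
t=44: (idle)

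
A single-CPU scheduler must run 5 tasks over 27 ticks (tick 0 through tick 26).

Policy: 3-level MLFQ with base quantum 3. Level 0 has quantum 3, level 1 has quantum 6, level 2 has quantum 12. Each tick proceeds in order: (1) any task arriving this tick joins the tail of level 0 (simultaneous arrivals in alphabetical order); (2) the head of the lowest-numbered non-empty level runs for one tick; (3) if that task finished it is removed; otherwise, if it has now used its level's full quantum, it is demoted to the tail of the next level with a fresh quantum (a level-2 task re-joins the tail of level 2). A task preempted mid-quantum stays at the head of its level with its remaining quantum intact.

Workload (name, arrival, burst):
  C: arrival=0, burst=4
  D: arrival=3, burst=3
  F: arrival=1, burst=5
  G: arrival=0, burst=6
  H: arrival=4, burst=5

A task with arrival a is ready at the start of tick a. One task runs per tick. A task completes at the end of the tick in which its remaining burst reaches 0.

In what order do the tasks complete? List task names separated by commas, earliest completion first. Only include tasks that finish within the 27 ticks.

completion order = D, C, G, F, H

t=0: L0/L1/L2 = CG/-/- → run C
t=1: L0/L1/L2 = CGF/-/- → run C
t=2: L0/L1/L2 = CGF/-/- → run C
t=3: L0/L1/L2 = GFD/C/- → run G
t=4: L0/L1/L2 = GFDH/C/- → run G
t=5: L0/L1/L2 = GFDH/C/- → run G
t=6: L0/L1/L2 = FDH/CG/- → run F
t=7: L0/L1/L2 = FDH/CG/- → run F
t=8: L0/L1/L2 = FDH/CG/- → run F
t=9: L0/L1/L2 = DH/CGF/- → run D
t=10: L0/L1/L2 = DH/CGF/- → run D
t=11: L0/L1/L2 = DH/CGF/- → run D
t=12: L0/L1/L2 = H/CGF/- → run H
t=13: L0/L1/L2 = H/CGF/- → run H
t=14: L0/L1/L2 = H/CGF/- → run H
t=15: L0/L1/L2 = -/CGFH/- → run C
t=16: L0/L1/L2 = -/GFH/- → run G
t=17: L0/L1/L2 = -/GFH/- → run G
t=18: L0/L1/L2 = -/GFH/- → run G
t=19: L0/L1/L2 = -/FH/- → run F
t=20: L0/L1/L2 = -/FH/- → run F
t=21: L0/L1/L2 = -/H/- → run H
t=22: L0/L1/L2 = -/H/- → run H
t=23: (idle)
t=24: (idle)
t=25: (idle)
t=26: (idle)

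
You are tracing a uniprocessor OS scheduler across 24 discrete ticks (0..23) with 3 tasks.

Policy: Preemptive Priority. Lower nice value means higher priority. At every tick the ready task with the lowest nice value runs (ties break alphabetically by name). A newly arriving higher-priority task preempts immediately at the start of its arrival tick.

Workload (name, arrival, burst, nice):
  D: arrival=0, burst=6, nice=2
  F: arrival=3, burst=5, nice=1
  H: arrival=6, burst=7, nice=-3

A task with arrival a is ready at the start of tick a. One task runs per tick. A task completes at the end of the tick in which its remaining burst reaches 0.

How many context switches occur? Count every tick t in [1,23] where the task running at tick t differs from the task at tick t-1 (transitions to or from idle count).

context switches = 5

t=0: ready={D} → run D
t=1: ready={D} → run D
t=2: ready={D} → run D
t=3: ready={D,F} → run F
t=4: ready={D,F} → run F
t=5: ready={D,F} → run F
t=6: ready={D,F,H} → run H
t=7: ready={D,F,H} → run H
t=8: ready={D,F,H} → run H
t=9: ready={D,F,H} → run H
t=10: ready={D,F,H} → run H
t=11: ready={D,F,H} → run H
t=12: ready={D,F,H} → run H
t=13: ready={D,F} → run F
t=14: ready={D,F} → run F
t=15: ready={D} → run D
t=16: ready={D} → run D
t=17: ready={D} → run D
t=18: (idle)
t=19: (idle)
t=20: (idle)
t=21: (idle)
t=22: (idle)
t=23: (idle)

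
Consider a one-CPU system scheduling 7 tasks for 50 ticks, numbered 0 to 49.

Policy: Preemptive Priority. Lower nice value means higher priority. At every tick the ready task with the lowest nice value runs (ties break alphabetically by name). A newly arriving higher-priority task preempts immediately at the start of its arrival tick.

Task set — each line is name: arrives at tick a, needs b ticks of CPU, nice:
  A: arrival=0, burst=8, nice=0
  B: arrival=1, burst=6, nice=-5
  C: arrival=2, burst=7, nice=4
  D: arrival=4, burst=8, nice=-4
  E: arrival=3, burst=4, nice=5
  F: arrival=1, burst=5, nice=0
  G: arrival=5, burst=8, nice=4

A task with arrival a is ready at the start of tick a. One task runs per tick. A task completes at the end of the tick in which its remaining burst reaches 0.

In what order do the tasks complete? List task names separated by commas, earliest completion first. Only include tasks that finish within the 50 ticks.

completion order = B, D, A, F, C, G, E

t=0: ready={A} → run A
t=1: ready={A,B,F} → run B
t=2: ready={A,B,C,F} → run B
t=3: ready={A,B,C,E,F} → run B
t=4: ready={A,B,C,D,E,F} → run B
t=5: ready={A,B,C,D,E,F,G} → run B
t=6: ready={A,B,C,D,E,F,G} → run B
t=7: ready={A,C,D,E,F,G} → run D
t=8: ready={A,C,D,E,F,G} → run D
t=9: ready={A,C,D,E,F,G} → run D
t=10: ready={A,C,D,E,F,G} → run D
t=11: ready={A,C,D,E,F,G} → run D
t=12: ready={A,C,D,E,F,G} → run D
t=13: ready={A,C,D,E,F,G} → run D
t=14: ready={A,C,D,E,F,G} → run D
t=15: ready={A,C,E,F,G} → run A
t=16: ready={A,C,E,F,G} → run A
t=17: ready={A,C,E,F,G} → run A
t=18: ready={A,C,E,F,G} → run A
t=19: ready={A,C,E,F,G} → run A
t=20: ready={A,C,E,F,G} → run A
t=21: ready={A,C,E,F,G} → run A
t=22: ready={C,E,F,G} → run F
t=23: ready={C,E,F,G} → run F
t=24: ready={C,E,F,G} → run F
t=25: ready={C,E,F,G} → run F
t=26: ready={C,E,F,G} → run F
t=27: ready={C,E,G} → run C
t=28: ready={C,E,G} → run C
t=29: ready={C,E,G} → run C
t=30: ready={C,E,G} → run C
t=31: ready={C,E,G} → run C
t=32: ready={C,E,G} → run C
t=33: ready={C,E,G} → run C
t=34: ready={E,G} → run G
t=35: ready={E,G} → run G
t=36: ready={E,G} → run G
t=37: ready={E,G} → run G
t=38: ready={E,G} → run G
t=39: ready={E,G} → run G
t=40: ready={E,G} → run G
t=41: ready={E,G} → run G
t=42: ready={E} → run E
t=43: ready={E} → run E
t=44: ready={E} → run E
t=45: ready={E} → run E
t=46: (idle)
t=47: (idle)
t=48: (idle)
t=49: (idle)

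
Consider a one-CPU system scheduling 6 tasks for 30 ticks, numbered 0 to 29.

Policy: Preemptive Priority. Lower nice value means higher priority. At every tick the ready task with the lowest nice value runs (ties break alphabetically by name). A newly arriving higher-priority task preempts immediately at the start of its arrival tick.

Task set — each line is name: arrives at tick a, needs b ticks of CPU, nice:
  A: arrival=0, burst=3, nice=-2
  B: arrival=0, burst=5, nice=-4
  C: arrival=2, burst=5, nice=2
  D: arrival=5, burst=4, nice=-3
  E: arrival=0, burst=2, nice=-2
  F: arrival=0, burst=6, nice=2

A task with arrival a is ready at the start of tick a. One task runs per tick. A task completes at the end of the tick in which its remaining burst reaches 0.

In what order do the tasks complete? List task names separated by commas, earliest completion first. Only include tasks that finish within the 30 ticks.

t=0: ready={A,B,E,F} → run B
t=1: ready={A,B,E,F} → run B
t=2: ready={A,B,C,E,F} → run B
t=3: ready={A,B,C,E,F} → run B
t=4: ready={A,B,C,E,F} → run B
t=5: ready={A,C,D,E,F} → run D
t=6: ready={A,C,D,E,F} → run D
t=7: ready={A,C,D,E,F} → run D
t=8: ready={A,C,D,E,F} → run D
t=9: ready={A,C,E,F} → run A
t=10: ready={A,C,E,F} → run A
t=11: ready={A,C,E,F} → run A
t=12: ready={C,E,F} → run E
t=13: ready={C,E,F} → run E
t=14: ready={C,F} → run C
t=15: ready={C,F} → run C
t=16: ready={C,F} → run C
t=17: ready={C,F} → run C
t=18: ready={C,F} → run C
t=19: ready={F} → run F
t=20: ready={F} → run F
t=21: ready={F} → run F
t=22: ready={F} → run F
t=23: ready={F} → run F
t=24: ready={F} → run F
t=25: (idle)
t=26: (idle)
t=27: (idle)
t=28: (idle)
t=29: (idle)

completion order = B, D, A, E, C, F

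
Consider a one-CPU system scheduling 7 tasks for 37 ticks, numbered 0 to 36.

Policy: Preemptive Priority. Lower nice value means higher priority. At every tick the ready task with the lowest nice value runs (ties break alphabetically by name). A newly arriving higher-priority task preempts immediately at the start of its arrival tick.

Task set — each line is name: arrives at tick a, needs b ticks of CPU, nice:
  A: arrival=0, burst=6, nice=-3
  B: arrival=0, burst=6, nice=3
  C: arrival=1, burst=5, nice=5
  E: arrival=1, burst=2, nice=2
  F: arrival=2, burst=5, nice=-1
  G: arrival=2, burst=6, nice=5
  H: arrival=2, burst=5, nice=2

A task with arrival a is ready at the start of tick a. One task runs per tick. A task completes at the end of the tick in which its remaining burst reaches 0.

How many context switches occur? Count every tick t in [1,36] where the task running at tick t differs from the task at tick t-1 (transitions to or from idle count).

context switches = 7

t=0: ready={A,B} → run A
t=1: ready={A,B,C,E} → run A
t=2: ready={A,B,C,E,F,G,H} → run A
t=3: ready={A,B,C,E,F,G,H} → run A
t=4: ready={A,B,C,E,F,G,H} → run A
t=5: ready={A,B,C,E,F,G,H} → run A
t=6: ready={B,C,E,F,G,H} → run F
t=7: ready={B,C,E,F,G,H} → run F
t=8: ready={B,C,E,F,G,H} → run F
t=9: ready={B,C,E,F,G,H} → run F
t=10: ready={B,C,E,F,G,H} → run F
t=11: ready={B,C,E,G,H} → run E
t=12: ready={B,C,E,G,H} → run E
t=13: ready={B,C,G,H} → run H
t=14: ready={B,C,G,H} → run H
t=15: ready={B,C,G,H} → run H
t=16: ready={B,C,G,H} → run H
t=17: ready={B,C,G,H} → run H
t=18: ready={B,C,G} → run B
t=19: ready={B,C,G} → run B
t=20: ready={B,C,G} → run B
t=21: ready={B,C,G} → run B
t=22: ready={B,C,G} → run B
t=23: ready={B,C,G} → run B
t=24: ready={C,G} → run C
t=25: ready={C,G} → run C
t=26: ready={C,G} → run C
t=27: ready={C,G} → run C
t=28: ready={C,G} → run C
t=29: ready={G} → run G
t=30: ready={G} → run G
t=31: ready={G} → run G
t=32: ready={G} → run G
t=33: ready={G} → run G
t=34: ready={G} → run G
t=35: (idle)
t=36: (idle)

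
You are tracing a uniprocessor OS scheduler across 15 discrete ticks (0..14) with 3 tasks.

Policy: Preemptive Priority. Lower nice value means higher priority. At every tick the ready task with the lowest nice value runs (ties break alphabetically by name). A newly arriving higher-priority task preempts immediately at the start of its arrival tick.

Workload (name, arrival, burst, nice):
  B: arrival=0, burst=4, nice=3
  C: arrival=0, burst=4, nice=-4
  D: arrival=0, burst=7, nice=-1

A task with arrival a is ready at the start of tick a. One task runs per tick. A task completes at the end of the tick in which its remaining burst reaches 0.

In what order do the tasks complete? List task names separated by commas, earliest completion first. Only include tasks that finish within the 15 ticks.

completion order = C, D, B

t=0: ready={B,C,D} → run C
t=1: ready={B,C,D} → run C
t=2: ready={B,C,D} → run C
t=3: ready={B,C,D} → run C
t=4: ready={B,D} → run D
t=5: ready={B,D} → run D
t=6: ready={B,D} → run D
t=7: ready={B,D} → run D
t=8: ready={B,D} → run D
t=9: ready={B,D} → run D
t=10: ready={B,D} → run D
t=11: ready={B} → run B
t=12: ready={B} → run B
t=13: ready={B} → run B
t=14: ready={B} → run B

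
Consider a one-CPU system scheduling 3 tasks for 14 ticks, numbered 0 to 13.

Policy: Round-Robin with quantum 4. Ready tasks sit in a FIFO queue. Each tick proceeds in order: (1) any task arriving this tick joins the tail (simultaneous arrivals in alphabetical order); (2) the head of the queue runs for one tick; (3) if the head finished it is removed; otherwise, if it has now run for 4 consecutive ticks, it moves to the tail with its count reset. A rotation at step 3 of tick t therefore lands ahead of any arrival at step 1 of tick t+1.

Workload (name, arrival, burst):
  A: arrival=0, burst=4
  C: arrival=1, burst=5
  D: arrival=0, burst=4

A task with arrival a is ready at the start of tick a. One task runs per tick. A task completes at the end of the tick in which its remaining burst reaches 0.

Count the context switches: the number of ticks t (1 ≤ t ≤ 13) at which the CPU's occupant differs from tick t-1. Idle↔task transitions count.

t=0: queue=[A,D] q_used=0 → run A
t=1: queue=[A,D,C] q_used=1 → run A
t=2: queue=[A,D,C] q_used=2 → run A
t=3: queue=[A,D,C] q_used=3 → run A
t=4: queue=[D,C] q_used=0 → run D
t=5: queue=[D,C] q_used=1 → run D
t=6: queue=[D,C] q_used=2 → run D
t=7: queue=[D,C] q_used=3 → run D
t=8: queue=[C] q_used=0 → run C
t=9: queue=[C] q_used=1 → run C
t=10: queue=[C] q_used=2 → run C
t=11: queue=[C] q_used=3 → run C
t=12: queue=[C] q_used=0 → run C
t=13: (idle)

context switches = 3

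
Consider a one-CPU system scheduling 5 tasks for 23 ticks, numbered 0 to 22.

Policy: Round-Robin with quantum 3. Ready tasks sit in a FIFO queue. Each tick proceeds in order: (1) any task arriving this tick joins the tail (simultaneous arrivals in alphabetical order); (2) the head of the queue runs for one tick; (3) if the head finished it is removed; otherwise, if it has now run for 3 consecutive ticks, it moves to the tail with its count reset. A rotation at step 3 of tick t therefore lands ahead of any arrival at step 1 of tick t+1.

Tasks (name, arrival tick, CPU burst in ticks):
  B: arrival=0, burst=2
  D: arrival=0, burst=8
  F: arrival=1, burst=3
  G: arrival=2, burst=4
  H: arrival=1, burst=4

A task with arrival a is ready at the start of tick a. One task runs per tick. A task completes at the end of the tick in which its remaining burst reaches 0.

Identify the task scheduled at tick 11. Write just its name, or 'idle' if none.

running at tick 11 = G

t=0: queue=[B,D] q_used=0 → run B
t=1: queue=[B,D,F,H] q_used=1 → run B
t=2: queue=[D,F,H,G] q_used=0 → run D
t=3: queue=[D,F,H,G] q_used=1 → run D
t=4: queue=[D,F,H,G] q_used=2 → run D
t=5: queue=[F,H,G,D] q_used=0 → run F
t=6: queue=[F,H,G,D] q_used=1 → run F
t=7: queue=[F,H,G,D] q_used=2 → run F
t=8: queue=[H,G,D] q_used=0 → run H
t=9: queue=[H,G,D] q_used=1 → run H
t=10: queue=[H,G,D] q_used=2 → run H
t=11: queue=[G,D,H] q_used=0 → run G
t=12: queue=[G,D,H] q_used=1 → run G
t=13: queue=[G,D,H] q_used=2 → run G
t=14: queue=[D,H,G] q_used=0 → run D
t=15: queue=[D,H,G] q_used=1 → run D
t=16: queue=[D,H,G] q_used=2 → run D
t=17: queue=[H,G,D] q_used=0 → run H
t=18: queue=[G,D] q_used=0 → run G
t=19: queue=[D] q_used=0 → run D
t=20: queue=[D] q_used=1 → run D
t=21: (idle)
t=22: (idle)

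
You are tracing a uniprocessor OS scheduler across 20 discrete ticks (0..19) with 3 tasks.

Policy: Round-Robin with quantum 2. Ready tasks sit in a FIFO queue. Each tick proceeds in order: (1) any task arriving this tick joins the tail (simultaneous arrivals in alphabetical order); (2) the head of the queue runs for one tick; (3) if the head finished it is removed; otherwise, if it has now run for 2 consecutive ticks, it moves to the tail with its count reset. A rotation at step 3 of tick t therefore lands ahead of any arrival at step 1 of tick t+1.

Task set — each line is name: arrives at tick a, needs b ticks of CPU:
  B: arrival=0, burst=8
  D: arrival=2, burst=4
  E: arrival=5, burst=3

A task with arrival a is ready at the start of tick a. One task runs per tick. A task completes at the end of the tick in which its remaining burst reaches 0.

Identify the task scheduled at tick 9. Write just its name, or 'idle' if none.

t=0: queue=[B] q_used=0 → run B
t=1: queue=[B] q_used=1 → run B
t=2: queue=[B,D] q_used=0 → run B
t=3: queue=[B,D] q_used=1 → run B
t=4: queue=[D,B] q_used=0 → run D
t=5: queue=[D,B,E] q_used=1 → run D
t=6: queue=[B,E,D] q_used=0 → run B
t=7: queue=[B,E,D] q_used=1 → run B
t=8: queue=[E,D,B] q_used=0 → run E
t=9: queue=[E,D,B] q_used=1 → run E
t=10: queue=[D,B,E] q_used=0 → run D
t=11: queue=[D,B,E] q_used=1 → run D
t=12: queue=[B,E] q_used=0 → run B
t=13: queue=[B,E] q_used=1 → run B
t=14: queue=[E] q_used=0 → run E
t=15: (idle)
t=16: (idle)
t=17: (idle)
t=18: (idle)
t=19: (idle)

running at tick 9 = E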